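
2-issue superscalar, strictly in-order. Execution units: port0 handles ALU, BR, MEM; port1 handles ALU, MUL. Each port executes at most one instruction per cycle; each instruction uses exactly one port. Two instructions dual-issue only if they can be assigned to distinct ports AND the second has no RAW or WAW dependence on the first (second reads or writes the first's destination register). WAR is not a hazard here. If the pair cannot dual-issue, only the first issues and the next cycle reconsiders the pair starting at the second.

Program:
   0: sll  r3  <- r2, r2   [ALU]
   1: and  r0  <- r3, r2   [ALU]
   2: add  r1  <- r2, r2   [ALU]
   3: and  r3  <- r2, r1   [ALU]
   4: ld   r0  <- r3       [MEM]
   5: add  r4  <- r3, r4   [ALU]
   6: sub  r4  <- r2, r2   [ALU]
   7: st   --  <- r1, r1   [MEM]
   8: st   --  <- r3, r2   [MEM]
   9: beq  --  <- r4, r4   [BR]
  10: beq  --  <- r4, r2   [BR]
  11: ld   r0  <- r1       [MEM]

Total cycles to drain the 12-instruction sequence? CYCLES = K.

[0] i0  sll.ALU  -- RAW r3
[1] i1+i2  and.ALU add.ALU  -- dual
[2] i3  and.ALU  -- RAW r3
[3] i4+i5  ld.MEM add.ALU  -- dual
[4] i6+i7  sub.ALU st.MEM  -- dual
[5] i8  st.MEM  -- no-port MEM/BR
[6] i9  beq.BR  -- no-port BR/BR
[7] i10  beq.BR  -- no-port BR/MEM
[8] i11  ld.MEM  -- tail

CYCLES = 9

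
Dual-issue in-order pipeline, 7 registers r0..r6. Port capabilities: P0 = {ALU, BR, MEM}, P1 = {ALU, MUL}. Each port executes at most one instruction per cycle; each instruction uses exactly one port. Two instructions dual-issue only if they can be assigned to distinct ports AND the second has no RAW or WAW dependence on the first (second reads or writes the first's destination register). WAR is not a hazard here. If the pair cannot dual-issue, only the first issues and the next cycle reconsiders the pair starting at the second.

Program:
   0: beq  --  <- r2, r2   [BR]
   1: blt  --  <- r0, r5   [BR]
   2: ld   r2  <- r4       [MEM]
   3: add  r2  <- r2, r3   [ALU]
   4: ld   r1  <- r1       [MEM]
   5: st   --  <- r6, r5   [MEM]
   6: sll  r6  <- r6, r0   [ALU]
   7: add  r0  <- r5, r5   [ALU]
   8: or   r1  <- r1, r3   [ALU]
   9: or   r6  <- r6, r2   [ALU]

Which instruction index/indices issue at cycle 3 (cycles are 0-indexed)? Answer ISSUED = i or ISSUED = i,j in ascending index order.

  cy0 -> i0 (beq.BR) no-port BR/BR
  cy1 -> i1 (blt.BR) no-port BR/MEM
  cy2 -> i2 (ld.MEM) RAW+WAW r2
  cy3 -> i3,i4 (add.ALU ld.MEM) 2-wide
  cy4 -> i5,i6 (st.MEM sll.ALU) 2-wide
  cy5 -> i7,i8 (add.ALU or.ALU) 2-wide
  cy6 -> i9 (or.ALU) tail

ISSUED = 3,4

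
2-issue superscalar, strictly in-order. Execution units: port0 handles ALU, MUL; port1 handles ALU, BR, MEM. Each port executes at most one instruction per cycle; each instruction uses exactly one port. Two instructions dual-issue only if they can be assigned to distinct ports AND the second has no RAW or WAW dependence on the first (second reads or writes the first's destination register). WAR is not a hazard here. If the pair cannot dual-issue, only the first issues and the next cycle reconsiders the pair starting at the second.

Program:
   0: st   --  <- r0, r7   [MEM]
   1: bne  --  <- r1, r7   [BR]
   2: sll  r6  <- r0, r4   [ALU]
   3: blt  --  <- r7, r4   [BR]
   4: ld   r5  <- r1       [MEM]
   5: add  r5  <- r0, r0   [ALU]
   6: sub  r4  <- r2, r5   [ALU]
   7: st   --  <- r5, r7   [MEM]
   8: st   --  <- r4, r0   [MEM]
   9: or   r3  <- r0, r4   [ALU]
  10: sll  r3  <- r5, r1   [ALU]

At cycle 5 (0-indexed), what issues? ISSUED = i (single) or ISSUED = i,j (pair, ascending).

ISSUED = 6,7

[0] i0  st  -- no-port MEM/BR
[1] i1/i2  bne sll  -- pair
[2] i3  blt  -- no-port BR/MEM
[3] i4  ld  -- WAW r5
[4] i5  add  -- RAW r5
[5] i6/i7  sub st  -- pair
[6] i8/i9  st or  -- pair
[7] i10  sll  -- tail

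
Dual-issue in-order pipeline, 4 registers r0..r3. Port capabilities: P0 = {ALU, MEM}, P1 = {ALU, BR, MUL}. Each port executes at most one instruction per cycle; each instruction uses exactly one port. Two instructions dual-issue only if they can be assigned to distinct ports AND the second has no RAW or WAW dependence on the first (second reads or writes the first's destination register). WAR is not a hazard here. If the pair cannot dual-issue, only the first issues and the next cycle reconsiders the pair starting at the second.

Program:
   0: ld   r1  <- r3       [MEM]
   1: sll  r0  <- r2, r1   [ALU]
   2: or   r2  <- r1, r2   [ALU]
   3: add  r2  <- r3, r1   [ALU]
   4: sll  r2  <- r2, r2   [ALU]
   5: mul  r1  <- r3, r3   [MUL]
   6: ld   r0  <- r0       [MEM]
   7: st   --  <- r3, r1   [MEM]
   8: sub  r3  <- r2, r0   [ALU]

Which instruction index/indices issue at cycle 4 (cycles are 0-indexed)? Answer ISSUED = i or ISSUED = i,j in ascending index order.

ISSUED = 6

[0] i0  ld  -- RAW r1
[1] i1/i2  sll+or  -- pair
[2] i3  add  -- RAW+WAW r2
[3] i4/i5  sll+mul  -- pair
[4] i6  ld  -- no-port MEM/MEM
[5] i7/i8  st+sub  -- pair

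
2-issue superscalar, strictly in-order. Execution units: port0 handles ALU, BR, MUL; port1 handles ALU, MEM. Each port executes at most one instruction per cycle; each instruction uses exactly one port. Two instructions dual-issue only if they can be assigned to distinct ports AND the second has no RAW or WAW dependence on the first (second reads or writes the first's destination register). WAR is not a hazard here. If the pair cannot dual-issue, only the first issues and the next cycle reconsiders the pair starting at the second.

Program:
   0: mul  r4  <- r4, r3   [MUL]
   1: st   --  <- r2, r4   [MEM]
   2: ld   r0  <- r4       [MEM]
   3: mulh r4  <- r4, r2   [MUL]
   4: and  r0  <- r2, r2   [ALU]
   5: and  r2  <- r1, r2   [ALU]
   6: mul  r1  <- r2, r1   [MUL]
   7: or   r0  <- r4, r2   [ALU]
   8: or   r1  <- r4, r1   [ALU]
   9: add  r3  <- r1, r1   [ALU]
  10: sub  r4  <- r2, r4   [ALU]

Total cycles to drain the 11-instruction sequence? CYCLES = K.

CYCLES = 7

#0 head=0: mul.MUL i0 RAW r4
#1 head=1: st.MEM i1 no-port MEM/MEM
#2 head=2: ld.MEM mulh.MUL i2,i3 2-wide
#3 head=4: and.ALU and.ALU i4,i5 2-wide
#4 head=6: mul.MUL or.ALU i6,i7 2-wide
#5 head=8: or.ALU i8 RAW r1
#6 head=9: add.ALU sub.ALU i9,i10 2-wide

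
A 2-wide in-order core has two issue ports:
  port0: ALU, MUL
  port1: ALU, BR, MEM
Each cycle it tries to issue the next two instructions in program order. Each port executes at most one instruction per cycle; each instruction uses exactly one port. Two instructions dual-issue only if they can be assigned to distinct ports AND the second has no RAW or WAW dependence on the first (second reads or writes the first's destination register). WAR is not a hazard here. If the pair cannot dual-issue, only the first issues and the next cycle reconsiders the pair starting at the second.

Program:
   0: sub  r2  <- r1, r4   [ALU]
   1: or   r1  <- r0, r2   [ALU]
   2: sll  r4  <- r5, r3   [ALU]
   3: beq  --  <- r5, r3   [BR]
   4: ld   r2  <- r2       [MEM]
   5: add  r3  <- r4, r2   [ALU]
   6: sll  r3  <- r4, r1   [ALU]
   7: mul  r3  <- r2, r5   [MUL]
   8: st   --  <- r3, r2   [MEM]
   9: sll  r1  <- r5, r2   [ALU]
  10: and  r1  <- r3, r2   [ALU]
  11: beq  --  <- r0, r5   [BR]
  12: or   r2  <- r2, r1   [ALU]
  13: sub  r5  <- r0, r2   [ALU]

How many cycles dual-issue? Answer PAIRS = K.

  cy0 -> i0 (sub.ALU) RAW r2
  cy1 -> i1/i2 (or.ALU+sll.ALU) pair
  cy2 -> i3 (beq.BR) no-port BR/MEM
  cy3 -> i4 (ld.MEM) RAW r2
  cy4 -> i5 (add.ALU) WAW r3
  cy5 -> i6 (sll.ALU) WAW r3
  cy6 -> i7 (mul.MUL) RAW r3
  cy7 -> i8/i9 (st.MEM+sll.ALU) pair
  cy8 -> i10/i11 (and.ALU+beq.BR) pair
  cy9 -> i12 (or.ALU) RAW r2
  cy10 -> i13 (sub.ALU) tail

PAIRS = 3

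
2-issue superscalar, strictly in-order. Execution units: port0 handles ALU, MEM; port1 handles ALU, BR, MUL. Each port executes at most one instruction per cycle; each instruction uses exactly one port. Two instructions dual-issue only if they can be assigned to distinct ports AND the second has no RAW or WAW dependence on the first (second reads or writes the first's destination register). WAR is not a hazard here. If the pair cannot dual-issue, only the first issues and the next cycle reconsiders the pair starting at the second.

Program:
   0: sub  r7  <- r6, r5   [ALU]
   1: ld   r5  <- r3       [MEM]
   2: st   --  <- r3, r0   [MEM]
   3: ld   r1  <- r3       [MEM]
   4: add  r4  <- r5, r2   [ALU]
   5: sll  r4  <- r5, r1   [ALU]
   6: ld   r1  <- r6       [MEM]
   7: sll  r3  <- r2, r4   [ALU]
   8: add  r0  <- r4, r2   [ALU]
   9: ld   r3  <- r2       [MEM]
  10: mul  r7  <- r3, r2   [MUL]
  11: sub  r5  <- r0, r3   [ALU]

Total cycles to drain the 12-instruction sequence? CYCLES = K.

CYCLES = 7

  cy0 -> i0,i1 (sub/ld) pair
  cy1 -> i2 (st) no-port MEM/MEM
  cy2 -> i3,i4 (ld/add) pair
  cy3 -> i5,i6 (sll/ld) pair
  cy4 -> i7,i8 (sll/add) pair
  cy5 -> i9 (ld) RAW r3
  cy6 -> i10,i11 (mul/sub) pair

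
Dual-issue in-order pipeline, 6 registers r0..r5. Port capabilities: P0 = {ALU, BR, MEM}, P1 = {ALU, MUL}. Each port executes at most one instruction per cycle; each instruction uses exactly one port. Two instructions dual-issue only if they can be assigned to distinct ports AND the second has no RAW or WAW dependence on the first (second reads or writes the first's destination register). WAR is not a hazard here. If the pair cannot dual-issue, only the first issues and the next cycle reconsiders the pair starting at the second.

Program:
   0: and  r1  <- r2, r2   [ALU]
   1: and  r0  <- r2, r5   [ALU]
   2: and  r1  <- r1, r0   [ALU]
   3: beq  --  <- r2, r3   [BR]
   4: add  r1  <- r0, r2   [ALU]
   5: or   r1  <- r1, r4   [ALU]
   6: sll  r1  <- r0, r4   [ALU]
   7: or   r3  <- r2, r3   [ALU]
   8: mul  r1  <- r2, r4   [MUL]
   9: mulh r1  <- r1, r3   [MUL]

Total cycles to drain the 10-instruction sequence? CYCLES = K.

[0] i0,i1  and.ALU;and.ALU  -- dual
[1] i2,i3  and.ALU;beq.BR  -- dual
[2] i4  add.ALU  -- RAW+WAW r1
[3] i5  or.ALU  -- WAW r1
[4] i6,i7  sll.ALU;or.ALU  -- dual
[5] i8  mul.MUL  -- no-port MUL/MUL
[6] i9  mulh.MUL  -- tail

CYCLES = 7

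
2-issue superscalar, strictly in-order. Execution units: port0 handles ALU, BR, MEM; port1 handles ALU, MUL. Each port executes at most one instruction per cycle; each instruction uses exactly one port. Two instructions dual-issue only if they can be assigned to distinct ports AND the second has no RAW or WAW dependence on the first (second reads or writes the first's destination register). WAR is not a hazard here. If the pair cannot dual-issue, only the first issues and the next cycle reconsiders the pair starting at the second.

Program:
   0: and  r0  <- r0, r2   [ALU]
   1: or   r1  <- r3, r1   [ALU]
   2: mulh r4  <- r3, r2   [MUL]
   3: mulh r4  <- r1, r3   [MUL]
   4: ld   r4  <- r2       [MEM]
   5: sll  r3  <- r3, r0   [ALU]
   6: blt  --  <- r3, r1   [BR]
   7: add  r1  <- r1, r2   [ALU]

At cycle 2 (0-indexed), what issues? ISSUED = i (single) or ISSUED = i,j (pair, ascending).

ISSUED = 3

  cy0 -> i0+i1 (and.ALU or.ALU) pair
  cy1 -> i2 (mulh.MUL) no-port MUL/MUL
  cy2 -> i3 (mulh.MUL) WAW r4
  cy3 -> i4+i5 (ld.MEM sll.ALU) pair
  cy4 -> i6+i7 (blt.BR add.ALU) pair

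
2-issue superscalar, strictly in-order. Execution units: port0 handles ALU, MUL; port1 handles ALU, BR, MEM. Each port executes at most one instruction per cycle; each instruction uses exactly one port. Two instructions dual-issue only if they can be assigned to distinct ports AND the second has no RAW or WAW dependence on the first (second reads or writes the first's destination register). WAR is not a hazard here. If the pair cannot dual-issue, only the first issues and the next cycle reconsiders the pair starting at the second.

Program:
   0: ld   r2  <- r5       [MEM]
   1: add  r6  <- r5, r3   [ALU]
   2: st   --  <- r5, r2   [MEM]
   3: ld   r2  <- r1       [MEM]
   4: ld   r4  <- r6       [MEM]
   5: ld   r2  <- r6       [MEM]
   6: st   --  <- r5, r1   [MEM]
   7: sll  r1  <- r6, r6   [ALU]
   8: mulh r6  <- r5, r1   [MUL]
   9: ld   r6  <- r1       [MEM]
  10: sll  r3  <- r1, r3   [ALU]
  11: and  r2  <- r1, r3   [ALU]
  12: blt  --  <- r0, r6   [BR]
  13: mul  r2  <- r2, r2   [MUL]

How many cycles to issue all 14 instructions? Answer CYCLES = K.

c0: i0&i1 ld.MEM/add.ALU  pair
c1: i2 st.MEM  no-port MEM/MEM
c2: i3 ld.MEM  no-port MEM/MEM
c3: i4 ld.MEM  no-port MEM/MEM
c4: i5 ld.MEM  no-port MEM/MEM
c5: i6&i7 st.MEM/sll.ALU  pair
c6: i8 mulh.MUL  WAW r6
c7: i9&i10 ld.MEM/sll.ALU  pair
c8: i11&i12 and.ALU/blt.BR  pair
c9: i13 mul.MUL  tail

CYCLES = 10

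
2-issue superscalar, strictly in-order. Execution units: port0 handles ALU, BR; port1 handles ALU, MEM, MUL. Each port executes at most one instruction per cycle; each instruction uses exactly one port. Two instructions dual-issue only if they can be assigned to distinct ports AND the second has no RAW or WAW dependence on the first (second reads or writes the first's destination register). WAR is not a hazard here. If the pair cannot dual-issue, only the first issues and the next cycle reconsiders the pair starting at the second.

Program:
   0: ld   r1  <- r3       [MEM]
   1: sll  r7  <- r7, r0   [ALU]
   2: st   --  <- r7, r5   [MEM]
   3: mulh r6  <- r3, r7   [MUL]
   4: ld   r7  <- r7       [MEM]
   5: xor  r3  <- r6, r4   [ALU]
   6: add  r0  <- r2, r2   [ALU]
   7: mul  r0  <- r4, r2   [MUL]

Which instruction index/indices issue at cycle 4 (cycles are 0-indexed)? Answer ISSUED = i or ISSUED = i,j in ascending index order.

ISSUED = 6

0. ld.MEM sll.ALU @i0+i1  | 2-wide
1. st.MEM @i2  | no-port MEM/MUL
2. mulh.MUL @i3  | no-port MUL/MEM
3. ld.MEM xor.ALU @i4+i5  | 2-wide
4. add.ALU @i6  | WAW r0
5. mul.MUL @i7  | tail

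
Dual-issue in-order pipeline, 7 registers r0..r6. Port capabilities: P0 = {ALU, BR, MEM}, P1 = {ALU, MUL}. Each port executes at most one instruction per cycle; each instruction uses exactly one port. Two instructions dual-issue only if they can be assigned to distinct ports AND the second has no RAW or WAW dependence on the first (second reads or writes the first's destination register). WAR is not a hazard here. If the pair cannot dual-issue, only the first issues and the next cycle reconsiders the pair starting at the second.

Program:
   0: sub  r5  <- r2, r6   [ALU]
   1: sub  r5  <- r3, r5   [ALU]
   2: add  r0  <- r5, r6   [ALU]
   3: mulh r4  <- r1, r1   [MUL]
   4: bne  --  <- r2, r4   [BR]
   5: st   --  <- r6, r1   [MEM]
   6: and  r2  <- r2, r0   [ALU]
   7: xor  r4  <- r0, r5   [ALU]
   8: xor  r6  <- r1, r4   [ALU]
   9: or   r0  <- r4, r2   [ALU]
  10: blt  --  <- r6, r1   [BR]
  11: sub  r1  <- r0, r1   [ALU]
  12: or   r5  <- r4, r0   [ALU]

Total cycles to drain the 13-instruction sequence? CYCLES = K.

c0: i0 sub  RAW+WAW r5
c1: i1 sub  RAW r5
c2: i2,i3 add+mulh  2-wide
c3: i4 bne  no-port BR/MEM
c4: i5,i6 st+and  2-wide
c5: i7 xor  RAW r4
c6: i8,i9 xor+or  2-wide
c7: i10,i11 blt+sub  2-wide
c8: i12 or  tail

CYCLES = 9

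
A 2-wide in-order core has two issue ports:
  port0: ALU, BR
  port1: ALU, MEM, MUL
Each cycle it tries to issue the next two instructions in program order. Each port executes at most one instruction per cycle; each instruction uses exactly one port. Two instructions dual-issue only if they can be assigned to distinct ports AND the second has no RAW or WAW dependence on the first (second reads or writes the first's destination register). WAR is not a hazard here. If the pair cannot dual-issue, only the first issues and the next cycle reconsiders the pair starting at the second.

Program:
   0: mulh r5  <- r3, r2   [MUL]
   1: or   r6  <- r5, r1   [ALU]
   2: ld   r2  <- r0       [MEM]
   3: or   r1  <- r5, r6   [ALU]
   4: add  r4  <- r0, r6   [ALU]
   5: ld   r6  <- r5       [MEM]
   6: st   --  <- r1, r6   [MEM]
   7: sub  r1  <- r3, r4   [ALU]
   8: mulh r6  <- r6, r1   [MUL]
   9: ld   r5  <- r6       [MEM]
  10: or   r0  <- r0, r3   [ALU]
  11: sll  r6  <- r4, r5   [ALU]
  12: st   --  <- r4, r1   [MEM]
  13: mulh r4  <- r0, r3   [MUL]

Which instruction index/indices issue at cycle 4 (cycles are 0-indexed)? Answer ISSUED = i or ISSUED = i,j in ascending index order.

t=0 i0:mulh.MUL ; RAW r5
t=1 i1&i2:or.ALU;ld.MEM ; dual
t=2 i3&i4:or.ALU;add.ALU ; dual
t=3 i5:ld.MEM ; no-port MEM/MEM
t=4 i6&i7:st.MEM;sub.ALU ; dual
t=5 i8:mulh.MUL ; no-port MUL/MEM
t=6 i9&i10:ld.MEM;or.ALU ; dual
t=7 i11&i12:sll.ALU;st.MEM ; dual
t=8 i13:mulh.MUL ; tail

ISSUED = 6,7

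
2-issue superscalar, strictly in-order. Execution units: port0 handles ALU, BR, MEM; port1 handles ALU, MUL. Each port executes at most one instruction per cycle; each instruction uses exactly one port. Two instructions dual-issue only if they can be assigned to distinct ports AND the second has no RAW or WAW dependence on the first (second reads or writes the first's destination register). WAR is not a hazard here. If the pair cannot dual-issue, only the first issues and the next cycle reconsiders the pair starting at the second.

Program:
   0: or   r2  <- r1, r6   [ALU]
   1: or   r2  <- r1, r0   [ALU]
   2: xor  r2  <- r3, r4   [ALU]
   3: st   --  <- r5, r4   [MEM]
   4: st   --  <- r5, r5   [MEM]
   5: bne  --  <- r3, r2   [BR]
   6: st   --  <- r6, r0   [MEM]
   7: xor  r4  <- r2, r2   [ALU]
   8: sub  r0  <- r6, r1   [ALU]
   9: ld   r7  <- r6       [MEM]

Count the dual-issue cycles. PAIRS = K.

PAIRS = 3

c0: i0 or.ALU  WAW r2
c1: i1 or.ALU  WAW r2
c2: i2,i3 xor.ALU;st.MEM  2-wide
c3: i4 st.MEM  no-port MEM/BR
c4: i5 bne.BR  no-port BR/MEM
c5: i6,i7 st.MEM;xor.ALU  2-wide
c6: i8,i9 sub.ALU;ld.MEM  2-wide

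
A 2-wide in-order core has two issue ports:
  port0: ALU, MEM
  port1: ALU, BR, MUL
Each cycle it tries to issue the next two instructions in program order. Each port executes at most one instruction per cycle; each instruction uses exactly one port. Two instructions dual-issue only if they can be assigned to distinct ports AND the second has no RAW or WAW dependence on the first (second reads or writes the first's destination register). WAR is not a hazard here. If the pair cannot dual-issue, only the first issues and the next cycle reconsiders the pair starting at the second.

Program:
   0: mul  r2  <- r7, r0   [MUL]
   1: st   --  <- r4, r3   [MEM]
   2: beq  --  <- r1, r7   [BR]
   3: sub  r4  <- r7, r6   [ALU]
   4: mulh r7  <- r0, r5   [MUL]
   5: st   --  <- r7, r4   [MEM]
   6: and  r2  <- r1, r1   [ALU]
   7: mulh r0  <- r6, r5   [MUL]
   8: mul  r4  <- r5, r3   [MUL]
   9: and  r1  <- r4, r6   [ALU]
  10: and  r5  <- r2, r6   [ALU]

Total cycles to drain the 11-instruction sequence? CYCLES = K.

t=0 i0,i1:mul.MUL;st.MEM ; 2-wide
t=1 i2,i3:beq.BR;sub.ALU ; 2-wide
t=2 i4:mulh.MUL ; RAW r7
t=3 i5,i6:st.MEM;and.ALU ; 2-wide
t=4 i7:mulh.MUL ; no-port MUL/MUL
t=5 i8:mul.MUL ; RAW r4
t=6 i9,i10:and.ALU;and.ALU ; 2-wide

CYCLES = 7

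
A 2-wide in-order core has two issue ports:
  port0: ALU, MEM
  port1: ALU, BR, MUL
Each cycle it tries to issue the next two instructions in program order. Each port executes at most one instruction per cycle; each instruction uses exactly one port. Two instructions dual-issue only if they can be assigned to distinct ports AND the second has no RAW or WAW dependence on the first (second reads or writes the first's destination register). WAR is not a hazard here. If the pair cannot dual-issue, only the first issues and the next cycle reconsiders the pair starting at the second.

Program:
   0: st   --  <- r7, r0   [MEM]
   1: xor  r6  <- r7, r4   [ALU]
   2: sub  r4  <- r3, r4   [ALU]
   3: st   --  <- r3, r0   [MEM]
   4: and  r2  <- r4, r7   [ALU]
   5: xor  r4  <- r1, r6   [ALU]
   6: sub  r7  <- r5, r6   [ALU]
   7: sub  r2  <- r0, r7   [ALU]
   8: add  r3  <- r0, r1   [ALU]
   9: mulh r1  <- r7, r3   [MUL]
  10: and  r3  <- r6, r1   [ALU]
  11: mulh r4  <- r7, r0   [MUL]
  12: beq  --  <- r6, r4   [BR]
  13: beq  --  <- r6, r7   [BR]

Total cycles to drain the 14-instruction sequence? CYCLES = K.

CYCLES = 9

  cy0 -> i0/i1 (st/xor) dual
  cy1 -> i2/i3 (sub/st) dual
  cy2 -> i4/i5 (and/xor) dual
  cy3 -> i6 (sub) RAW r7
  cy4 -> i7/i8 (sub/add) dual
  cy5 -> i9 (mulh) RAW r1
  cy6 -> i10/i11 (and/mulh) dual
  cy7 -> i12 (beq) no-port BR/BR
  cy8 -> i13 (beq) tail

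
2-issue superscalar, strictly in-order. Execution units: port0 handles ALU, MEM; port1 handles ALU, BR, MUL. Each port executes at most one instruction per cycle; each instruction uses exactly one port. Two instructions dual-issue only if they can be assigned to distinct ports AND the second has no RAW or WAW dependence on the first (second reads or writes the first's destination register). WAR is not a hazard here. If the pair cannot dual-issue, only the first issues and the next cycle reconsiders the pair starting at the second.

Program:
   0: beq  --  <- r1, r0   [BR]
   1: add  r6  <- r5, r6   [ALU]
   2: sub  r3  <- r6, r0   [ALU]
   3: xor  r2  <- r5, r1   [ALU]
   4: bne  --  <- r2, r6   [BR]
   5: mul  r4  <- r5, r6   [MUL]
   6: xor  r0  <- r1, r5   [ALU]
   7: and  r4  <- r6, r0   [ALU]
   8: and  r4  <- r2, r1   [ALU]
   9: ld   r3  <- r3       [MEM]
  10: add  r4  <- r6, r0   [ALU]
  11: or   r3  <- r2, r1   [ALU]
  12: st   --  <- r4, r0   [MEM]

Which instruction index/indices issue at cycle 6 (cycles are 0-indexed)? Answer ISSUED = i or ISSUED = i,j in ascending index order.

c0: i0+i1 beq.BR+add.ALU  pair
c1: i2+i3 sub.ALU+xor.ALU  pair
c2: i4 bne.BR  no-port BR/MUL
c3: i5+i6 mul.MUL+xor.ALU  pair
c4: i7 and.ALU  WAW r4
c5: i8+i9 and.ALU+ld.MEM  pair
c6: i10+i11 add.ALU+or.ALU  pair
c7: i12 st.MEM  tail

ISSUED = 10,11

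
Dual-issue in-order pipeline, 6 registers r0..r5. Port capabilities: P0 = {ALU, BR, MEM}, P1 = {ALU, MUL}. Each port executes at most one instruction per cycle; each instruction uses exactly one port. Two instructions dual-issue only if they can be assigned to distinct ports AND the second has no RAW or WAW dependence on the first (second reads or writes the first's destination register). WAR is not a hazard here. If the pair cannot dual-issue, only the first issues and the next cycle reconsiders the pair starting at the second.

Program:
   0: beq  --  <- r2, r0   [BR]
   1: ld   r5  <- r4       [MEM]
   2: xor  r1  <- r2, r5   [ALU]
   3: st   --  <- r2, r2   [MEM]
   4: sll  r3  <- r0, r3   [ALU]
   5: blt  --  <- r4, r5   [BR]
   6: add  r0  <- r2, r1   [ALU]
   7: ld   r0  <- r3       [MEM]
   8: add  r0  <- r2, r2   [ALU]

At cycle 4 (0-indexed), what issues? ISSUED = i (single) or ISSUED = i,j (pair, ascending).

#0 head=0: beq i0 no-port BR/MEM
#1 head=1: ld i1 RAW r5
#2 head=2: xor st i2/i3 pair
#3 head=4: sll blt i4/i5 pair
#4 head=6: add i6 WAW r0
#5 head=7: ld i7 WAW r0
#6 head=8: add i8 tail

ISSUED = 6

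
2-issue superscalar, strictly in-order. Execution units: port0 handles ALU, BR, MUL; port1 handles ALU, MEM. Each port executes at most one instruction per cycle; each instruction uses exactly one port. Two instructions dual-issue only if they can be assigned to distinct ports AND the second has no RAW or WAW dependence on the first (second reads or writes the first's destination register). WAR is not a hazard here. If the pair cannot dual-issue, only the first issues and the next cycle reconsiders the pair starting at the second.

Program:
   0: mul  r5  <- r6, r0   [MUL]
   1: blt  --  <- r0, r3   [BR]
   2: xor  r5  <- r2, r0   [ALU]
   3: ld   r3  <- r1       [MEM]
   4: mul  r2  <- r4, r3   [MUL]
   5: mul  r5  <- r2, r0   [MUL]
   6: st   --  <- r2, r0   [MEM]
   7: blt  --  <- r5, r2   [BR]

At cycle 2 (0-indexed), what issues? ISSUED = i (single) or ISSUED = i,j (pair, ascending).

ISSUED = 3

#0 head=0: mul.MUL i0 no-port MUL/BR
#1 head=1: blt.BR;xor.ALU i1+i2 pair
#2 head=3: ld.MEM i3 RAW r3
#3 head=4: mul.MUL i4 no-port MUL/MUL
#4 head=5: mul.MUL;st.MEM i5+i6 pair
#5 head=7: blt.BR i7 tail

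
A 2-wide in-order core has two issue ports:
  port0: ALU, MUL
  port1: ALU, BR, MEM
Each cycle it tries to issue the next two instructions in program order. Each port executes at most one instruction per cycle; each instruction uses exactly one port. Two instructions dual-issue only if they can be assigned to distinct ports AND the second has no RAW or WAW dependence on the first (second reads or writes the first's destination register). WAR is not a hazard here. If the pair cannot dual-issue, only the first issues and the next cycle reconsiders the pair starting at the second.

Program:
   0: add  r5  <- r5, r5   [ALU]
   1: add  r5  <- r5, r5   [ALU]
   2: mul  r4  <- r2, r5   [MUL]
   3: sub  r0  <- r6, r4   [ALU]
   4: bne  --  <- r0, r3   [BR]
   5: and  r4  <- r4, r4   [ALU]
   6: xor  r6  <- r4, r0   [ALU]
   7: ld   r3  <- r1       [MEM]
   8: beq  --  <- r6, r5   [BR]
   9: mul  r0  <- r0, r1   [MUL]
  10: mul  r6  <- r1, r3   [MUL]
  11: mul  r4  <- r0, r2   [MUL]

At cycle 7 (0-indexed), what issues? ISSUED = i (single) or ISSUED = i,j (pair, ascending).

c0: i0 add.ALU  RAW+WAW r5
c1: i1 add.ALU  RAW r5
c2: i2 mul.MUL  RAW r4
c3: i3 sub.ALU  RAW r0
c4: i4/i5 bne.BR and.ALU  2-wide
c5: i6/i7 xor.ALU ld.MEM  2-wide
c6: i8/i9 beq.BR mul.MUL  2-wide
c7: i10 mul.MUL  no-port MUL/MUL
c8: i11 mul.MUL  tail

ISSUED = 10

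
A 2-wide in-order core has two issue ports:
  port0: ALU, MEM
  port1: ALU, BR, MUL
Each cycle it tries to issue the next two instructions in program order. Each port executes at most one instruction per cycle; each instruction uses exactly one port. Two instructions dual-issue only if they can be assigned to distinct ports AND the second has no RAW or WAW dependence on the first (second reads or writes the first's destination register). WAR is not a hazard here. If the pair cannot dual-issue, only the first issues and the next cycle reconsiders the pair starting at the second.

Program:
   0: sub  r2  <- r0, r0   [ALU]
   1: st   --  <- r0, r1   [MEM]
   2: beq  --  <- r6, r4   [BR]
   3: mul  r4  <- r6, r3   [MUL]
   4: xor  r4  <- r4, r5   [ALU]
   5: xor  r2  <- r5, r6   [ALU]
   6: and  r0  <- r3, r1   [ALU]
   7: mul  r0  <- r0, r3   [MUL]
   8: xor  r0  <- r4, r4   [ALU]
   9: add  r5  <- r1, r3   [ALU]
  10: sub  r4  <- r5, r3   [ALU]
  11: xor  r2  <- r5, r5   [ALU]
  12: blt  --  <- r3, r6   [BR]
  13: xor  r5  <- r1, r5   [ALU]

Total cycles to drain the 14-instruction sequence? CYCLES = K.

CYCLES = 9

t=0 i0+i1:sub;st ; 2-wide
t=1 i2:beq ; no-port BR/MUL
t=2 i3:mul ; RAW+WAW r4
t=3 i4+i5:xor;xor ; 2-wide
t=4 i6:and ; RAW+WAW r0
t=5 i7:mul ; WAW r0
t=6 i8+i9:xor;add ; 2-wide
t=7 i10+i11:sub;xor ; 2-wide
t=8 i12+i13:blt;xor ; 2-wide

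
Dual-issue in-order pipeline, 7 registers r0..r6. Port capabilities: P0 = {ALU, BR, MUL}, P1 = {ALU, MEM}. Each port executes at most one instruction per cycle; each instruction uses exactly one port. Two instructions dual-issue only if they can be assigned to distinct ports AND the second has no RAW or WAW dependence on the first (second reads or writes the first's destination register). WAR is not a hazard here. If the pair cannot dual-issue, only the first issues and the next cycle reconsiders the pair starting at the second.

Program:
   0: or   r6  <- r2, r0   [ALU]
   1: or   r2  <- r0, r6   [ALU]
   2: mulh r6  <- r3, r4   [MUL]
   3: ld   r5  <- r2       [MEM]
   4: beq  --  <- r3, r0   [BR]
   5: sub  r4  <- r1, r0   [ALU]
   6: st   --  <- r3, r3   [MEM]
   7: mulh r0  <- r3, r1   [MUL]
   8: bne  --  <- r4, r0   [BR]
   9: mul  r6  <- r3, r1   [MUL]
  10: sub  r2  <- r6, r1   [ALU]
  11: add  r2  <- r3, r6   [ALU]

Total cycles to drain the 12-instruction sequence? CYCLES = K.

[0] i0  or.ALU  -- RAW r6
[1] i1+i2  or.ALU/mulh.MUL  -- pair
[2] i3+i4  ld.MEM/beq.BR  -- pair
[3] i5+i6  sub.ALU/st.MEM  -- pair
[4] i7  mulh.MUL  -- no-port MUL/BR
[5] i8  bne.BR  -- no-port BR/MUL
[6] i9  mul.MUL  -- RAW r6
[7] i10  sub.ALU  -- WAW r2
[8] i11  add.ALU  -- tail

CYCLES = 9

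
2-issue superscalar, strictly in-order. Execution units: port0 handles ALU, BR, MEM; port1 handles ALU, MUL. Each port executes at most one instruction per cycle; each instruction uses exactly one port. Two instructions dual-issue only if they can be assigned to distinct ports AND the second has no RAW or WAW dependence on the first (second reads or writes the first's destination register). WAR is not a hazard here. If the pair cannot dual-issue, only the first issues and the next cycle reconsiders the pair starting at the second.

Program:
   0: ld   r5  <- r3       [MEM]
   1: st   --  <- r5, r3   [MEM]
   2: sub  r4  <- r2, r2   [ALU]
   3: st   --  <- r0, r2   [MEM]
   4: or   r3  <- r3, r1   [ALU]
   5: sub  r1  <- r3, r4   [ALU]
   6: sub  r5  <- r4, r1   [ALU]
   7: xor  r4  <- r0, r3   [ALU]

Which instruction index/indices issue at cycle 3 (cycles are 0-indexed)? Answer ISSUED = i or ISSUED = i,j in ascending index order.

ISSUED = 5

0. ld @i0  | no-port MEM/MEM
1. st/sub @i1/i2  | 2-wide
2. st/or @i3/i4  | 2-wide
3. sub @i5  | RAW r1
4. sub/xor @i6/i7  | 2-wide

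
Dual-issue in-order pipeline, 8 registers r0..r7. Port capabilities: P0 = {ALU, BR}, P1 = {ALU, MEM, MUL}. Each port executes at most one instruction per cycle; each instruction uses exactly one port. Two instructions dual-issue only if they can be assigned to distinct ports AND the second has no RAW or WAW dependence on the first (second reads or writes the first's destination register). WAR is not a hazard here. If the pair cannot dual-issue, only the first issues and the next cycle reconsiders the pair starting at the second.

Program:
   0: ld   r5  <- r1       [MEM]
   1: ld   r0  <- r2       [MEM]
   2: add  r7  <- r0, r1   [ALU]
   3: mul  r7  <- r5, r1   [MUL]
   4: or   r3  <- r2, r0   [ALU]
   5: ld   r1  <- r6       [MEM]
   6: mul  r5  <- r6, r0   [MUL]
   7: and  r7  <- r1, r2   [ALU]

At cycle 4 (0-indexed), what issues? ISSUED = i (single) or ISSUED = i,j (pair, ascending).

#0 head=0: ld.MEM i0 no-port MEM/MEM
#1 head=1: ld.MEM i1 RAW r0
#2 head=2: add.ALU i2 WAW r7
#3 head=3: mul.MUL/or.ALU i3+i4 pair
#4 head=5: ld.MEM i5 no-port MEM/MUL
#5 head=6: mul.MUL/and.ALU i6+i7 pair

ISSUED = 5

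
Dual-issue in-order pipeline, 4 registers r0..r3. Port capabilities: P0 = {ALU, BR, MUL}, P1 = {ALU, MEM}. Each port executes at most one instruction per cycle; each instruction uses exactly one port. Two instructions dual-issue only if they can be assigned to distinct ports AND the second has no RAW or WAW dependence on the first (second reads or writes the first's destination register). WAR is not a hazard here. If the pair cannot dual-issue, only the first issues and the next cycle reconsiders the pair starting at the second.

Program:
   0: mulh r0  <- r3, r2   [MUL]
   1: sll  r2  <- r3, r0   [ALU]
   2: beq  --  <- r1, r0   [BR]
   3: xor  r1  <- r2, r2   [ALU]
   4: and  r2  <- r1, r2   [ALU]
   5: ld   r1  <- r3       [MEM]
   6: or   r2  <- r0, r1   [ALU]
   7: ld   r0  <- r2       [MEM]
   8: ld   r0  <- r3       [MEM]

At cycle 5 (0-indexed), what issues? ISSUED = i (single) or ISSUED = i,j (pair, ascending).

  cy0 -> i0 (mulh) RAW r0
  cy1 -> i1+i2 (sll+beq) dual
  cy2 -> i3 (xor) RAW r1
  cy3 -> i4+i5 (and+ld) dual
  cy4 -> i6 (or) RAW r2
  cy5 -> i7 (ld) no-port MEM/MEM
  cy6 -> i8 (ld) tail

ISSUED = 7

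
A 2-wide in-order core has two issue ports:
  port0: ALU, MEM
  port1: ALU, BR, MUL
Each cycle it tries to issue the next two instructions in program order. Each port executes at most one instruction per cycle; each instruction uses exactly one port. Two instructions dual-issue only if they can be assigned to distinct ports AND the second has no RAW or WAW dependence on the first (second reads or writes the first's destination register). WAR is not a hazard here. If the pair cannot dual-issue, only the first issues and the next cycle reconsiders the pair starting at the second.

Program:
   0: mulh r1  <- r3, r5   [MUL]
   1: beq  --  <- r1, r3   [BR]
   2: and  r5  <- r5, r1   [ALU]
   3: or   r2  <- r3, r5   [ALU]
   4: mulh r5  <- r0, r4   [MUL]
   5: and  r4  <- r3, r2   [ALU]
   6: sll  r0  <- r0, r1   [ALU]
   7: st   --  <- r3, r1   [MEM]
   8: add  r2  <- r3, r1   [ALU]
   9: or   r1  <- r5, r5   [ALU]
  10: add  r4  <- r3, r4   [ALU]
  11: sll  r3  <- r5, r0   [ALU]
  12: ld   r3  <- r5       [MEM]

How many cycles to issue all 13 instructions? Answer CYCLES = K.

0. mulh.MUL @i0  | no-port MUL/BR
1. beq.BR;and.ALU @i1/i2  | dual
2. or.ALU;mulh.MUL @i3/i4  | dual
3. and.ALU;sll.ALU @i5/i6  | dual
4. st.MEM;add.ALU @i7/i8  | dual
5. or.ALU;add.ALU @i9/i10  | dual
6. sll.ALU @i11  | WAW r3
7. ld.MEM @i12  | tail

CYCLES = 8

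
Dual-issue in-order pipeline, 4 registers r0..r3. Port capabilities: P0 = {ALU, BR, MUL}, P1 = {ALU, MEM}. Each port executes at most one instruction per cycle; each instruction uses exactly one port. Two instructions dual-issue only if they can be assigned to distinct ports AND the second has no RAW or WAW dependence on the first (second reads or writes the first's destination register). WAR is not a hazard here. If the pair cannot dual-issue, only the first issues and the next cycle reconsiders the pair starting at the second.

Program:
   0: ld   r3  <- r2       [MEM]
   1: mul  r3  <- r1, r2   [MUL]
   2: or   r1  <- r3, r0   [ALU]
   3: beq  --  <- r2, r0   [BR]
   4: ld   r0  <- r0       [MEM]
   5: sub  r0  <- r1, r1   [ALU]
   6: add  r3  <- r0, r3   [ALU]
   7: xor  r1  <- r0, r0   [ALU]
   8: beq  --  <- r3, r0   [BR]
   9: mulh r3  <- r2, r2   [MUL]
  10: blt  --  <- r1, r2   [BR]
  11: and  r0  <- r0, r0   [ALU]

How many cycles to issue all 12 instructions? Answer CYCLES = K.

CYCLES = 9

  cy0 -> i0 (ld) WAW r3
  cy1 -> i1 (mul) RAW r3
  cy2 -> i2+i3 (or+beq) dual
  cy3 -> i4 (ld) WAW r0
  cy4 -> i5 (sub) RAW r0
  cy5 -> i6+i7 (add+xor) dual
  cy6 -> i8 (beq) no-port BR/MUL
  cy7 -> i9 (mulh) no-port MUL/BR
  cy8 -> i10+i11 (blt+and) dual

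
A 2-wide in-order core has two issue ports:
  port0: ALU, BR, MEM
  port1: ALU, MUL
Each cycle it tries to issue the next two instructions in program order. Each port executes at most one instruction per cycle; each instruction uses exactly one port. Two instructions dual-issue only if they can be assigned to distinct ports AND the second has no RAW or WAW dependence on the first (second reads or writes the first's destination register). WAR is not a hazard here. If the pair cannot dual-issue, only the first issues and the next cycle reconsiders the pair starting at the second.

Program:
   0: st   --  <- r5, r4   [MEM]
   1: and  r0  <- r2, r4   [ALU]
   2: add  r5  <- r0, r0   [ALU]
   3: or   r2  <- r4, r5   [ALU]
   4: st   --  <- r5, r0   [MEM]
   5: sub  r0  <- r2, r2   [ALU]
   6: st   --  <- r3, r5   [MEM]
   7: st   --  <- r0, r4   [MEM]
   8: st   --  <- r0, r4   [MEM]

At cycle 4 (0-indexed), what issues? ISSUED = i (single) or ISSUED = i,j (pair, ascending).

[0] i0+i1  st.MEM+and.ALU  -- 2-wide
[1] i2  add.ALU  -- RAW r5
[2] i3+i4  or.ALU+st.MEM  -- 2-wide
[3] i5+i6  sub.ALU+st.MEM  -- 2-wide
[4] i7  st.MEM  -- no-port MEM/MEM
[5] i8  st.MEM  -- tail

ISSUED = 7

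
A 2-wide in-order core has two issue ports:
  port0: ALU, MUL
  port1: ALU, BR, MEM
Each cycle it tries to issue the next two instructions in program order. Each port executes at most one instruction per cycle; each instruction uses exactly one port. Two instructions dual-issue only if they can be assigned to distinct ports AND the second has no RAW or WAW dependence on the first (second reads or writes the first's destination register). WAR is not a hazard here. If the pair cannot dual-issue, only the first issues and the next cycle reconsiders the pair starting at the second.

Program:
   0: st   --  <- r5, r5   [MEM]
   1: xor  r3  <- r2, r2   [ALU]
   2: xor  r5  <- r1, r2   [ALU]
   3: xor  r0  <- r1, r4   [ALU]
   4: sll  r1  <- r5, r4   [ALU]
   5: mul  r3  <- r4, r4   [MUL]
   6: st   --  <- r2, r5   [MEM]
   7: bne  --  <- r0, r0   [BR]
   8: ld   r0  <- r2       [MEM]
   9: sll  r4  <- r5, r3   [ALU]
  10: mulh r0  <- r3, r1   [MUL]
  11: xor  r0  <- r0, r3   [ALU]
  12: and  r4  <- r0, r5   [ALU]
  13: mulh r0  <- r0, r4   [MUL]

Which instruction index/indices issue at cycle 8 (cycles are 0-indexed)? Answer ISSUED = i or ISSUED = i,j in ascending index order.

ISSUED = 12

t=0 i0,i1:st xor ; 2-wide
t=1 i2,i3:xor xor ; 2-wide
t=2 i4,i5:sll mul ; 2-wide
t=3 i6:st ; no-port MEM/BR
t=4 i7:bne ; no-port BR/MEM
t=5 i8,i9:ld sll ; 2-wide
t=6 i10:mulh ; RAW+WAW r0
t=7 i11:xor ; RAW r0
t=8 i12:and ; RAW r4
t=9 i13:mulh ; tail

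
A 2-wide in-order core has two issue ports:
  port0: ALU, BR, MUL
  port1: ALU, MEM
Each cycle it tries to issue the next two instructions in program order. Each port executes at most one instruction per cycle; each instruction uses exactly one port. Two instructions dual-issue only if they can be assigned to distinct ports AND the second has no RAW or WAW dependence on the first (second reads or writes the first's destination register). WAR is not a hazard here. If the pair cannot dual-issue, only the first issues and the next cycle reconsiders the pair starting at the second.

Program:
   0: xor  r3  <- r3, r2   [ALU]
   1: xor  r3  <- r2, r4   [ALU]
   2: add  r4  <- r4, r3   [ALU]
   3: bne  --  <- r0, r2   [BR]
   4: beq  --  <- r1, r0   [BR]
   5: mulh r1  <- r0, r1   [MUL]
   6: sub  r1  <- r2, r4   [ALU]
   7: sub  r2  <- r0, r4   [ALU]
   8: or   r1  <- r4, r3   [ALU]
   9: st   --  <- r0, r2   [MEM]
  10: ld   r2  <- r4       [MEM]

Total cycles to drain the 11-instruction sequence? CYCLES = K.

t=0 i0:xor.ALU ; WAW r3
t=1 i1:xor.ALU ; RAW r3
t=2 i2,i3:add.ALU bne.BR ; 2-wide
t=3 i4:beq.BR ; no-port BR/MUL
t=4 i5:mulh.MUL ; WAW r1
t=5 i6,i7:sub.ALU sub.ALU ; 2-wide
t=6 i8,i9:or.ALU st.MEM ; 2-wide
t=7 i10:ld.MEM ; tail

CYCLES = 8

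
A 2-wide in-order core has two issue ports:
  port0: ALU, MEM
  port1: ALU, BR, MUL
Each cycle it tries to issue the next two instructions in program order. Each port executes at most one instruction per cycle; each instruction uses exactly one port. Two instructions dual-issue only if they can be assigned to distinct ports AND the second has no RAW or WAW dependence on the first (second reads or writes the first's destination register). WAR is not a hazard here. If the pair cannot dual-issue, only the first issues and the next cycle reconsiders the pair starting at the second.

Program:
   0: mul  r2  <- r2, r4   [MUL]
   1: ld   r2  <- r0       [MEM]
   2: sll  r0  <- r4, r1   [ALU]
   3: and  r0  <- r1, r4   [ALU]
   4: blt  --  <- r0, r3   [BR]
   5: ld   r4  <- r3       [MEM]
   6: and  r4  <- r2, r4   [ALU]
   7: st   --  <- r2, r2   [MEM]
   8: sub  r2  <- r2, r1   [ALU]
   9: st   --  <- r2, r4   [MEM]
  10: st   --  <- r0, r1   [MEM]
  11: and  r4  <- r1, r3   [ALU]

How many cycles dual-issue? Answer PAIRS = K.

c0: i0 mul  WAW r2
c1: i1,i2 ld sll  2-wide
c2: i3 and  RAW r0
c3: i4,i5 blt ld  2-wide
c4: i6,i7 and st  2-wide
c5: i8 sub  RAW r2
c6: i9 st  no-port MEM/MEM
c7: i10,i11 st and  2-wide

PAIRS = 4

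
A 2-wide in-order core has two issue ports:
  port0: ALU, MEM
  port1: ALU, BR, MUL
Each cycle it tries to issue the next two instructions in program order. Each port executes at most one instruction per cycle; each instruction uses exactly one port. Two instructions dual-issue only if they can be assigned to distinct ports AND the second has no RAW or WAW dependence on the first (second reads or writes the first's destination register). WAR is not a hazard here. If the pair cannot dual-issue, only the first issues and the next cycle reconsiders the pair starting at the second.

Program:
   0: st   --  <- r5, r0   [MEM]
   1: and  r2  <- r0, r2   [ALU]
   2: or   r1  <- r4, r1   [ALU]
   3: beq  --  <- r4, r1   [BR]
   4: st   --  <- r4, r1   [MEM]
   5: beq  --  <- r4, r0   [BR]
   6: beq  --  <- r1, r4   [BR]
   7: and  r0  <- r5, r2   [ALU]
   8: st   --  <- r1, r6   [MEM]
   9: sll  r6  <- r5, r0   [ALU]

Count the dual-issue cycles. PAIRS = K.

PAIRS = 4

c0: i0,i1 st+and  2-wide
c1: i2 or  RAW r1
c2: i3,i4 beq+st  2-wide
c3: i5 beq  no-port BR/BR
c4: i6,i7 beq+and  2-wide
c5: i8,i9 st+sll  2-wide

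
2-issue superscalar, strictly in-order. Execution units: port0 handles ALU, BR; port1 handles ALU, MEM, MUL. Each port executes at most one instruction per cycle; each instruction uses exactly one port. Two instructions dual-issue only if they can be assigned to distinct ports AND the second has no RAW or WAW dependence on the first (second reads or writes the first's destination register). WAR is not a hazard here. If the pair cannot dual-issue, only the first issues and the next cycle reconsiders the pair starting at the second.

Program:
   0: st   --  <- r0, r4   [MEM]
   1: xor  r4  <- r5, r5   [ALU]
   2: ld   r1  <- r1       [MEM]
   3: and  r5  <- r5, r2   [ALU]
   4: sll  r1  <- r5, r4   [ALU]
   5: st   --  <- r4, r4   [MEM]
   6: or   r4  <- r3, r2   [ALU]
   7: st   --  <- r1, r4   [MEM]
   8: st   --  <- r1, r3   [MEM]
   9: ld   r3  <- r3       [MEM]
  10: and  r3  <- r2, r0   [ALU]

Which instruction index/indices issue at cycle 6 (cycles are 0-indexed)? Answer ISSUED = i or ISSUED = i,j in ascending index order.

ISSUED = 9

#0 head=0: st.MEM;xor.ALU i0+i1 2-wide
#1 head=2: ld.MEM;and.ALU i2+i3 2-wide
#2 head=4: sll.ALU;st.MEM i4+i5 2-wide
#3 head=6: or.ALU i6 RAW r4
#4 head=7: st.MEM i7 no-port MEM/MEM
#5 head=8: st.MEM i8 no-port MEM/MEM
#6 head=9: ld.MEM i9 WAW r3
#7 head=10: and.ALU i10 tail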